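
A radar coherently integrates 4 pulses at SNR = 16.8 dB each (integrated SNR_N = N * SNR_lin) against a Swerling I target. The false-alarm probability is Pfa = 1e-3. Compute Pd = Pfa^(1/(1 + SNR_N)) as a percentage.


SNR_lin = 10^(16.8/10) = 47.86301
SNR_N = 4 * 47.86301 = 191.45204
1/(1 + SNR_N) = 1/192.45204 = 0.0051961
Pd = (1e-3)^0.0051961 = 0.96474
Pd = 96.5%

96.5%


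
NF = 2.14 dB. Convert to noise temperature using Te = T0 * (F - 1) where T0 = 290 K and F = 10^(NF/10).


NF_lin = 10^(2.14/10) = 1.636817
Te = 290 * (1.636817 - 1) = 184.7 K

184.7 K


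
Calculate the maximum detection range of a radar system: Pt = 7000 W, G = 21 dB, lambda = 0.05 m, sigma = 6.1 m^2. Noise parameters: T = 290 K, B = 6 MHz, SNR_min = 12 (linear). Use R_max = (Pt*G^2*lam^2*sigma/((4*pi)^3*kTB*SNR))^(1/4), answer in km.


G_lin = 10^(21/10) = 125.892541
R^4 = 7000 * 125.892541^2 * 0.05^2 * 6.1 / ((4*pi)^3 * 1.38e-23 * 290 * 6000000.0 * 12)
R^4 = 2.95889e15 m^4
R_max = (2.95889e15)^(1/4) = 7375.3 m = 7.4 km

7.4 km


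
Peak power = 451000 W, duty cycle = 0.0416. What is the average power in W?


P_avg = 451000 * 0.0416 = 18761.6 W

18761.6 W


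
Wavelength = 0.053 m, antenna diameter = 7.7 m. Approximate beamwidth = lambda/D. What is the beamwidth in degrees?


BW_rad = 0.053 / 7.7 = 0.006883
BW_deg = 0.39 degrees

0.39 degrees


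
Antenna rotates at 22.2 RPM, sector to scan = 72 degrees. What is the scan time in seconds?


t = 72 / (22.2 * 360) * 60 = 0.54 s

0.54 s


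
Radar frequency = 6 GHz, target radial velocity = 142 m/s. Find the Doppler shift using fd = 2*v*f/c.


fd = 2 * 142 * 6000000000.0 / 3e8 = 5680.0 Hz

5680.0 Hz


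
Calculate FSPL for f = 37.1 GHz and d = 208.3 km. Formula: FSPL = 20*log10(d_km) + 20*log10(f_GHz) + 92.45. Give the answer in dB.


20*log10(208.3) = 46.37
20*log10(37.1) = 31.39
FSPL = 170.2 dB

170.2 dB


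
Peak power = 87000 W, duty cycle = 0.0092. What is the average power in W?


P_avg = 87000 * 0.0092 = 800.4 W

800.4 W


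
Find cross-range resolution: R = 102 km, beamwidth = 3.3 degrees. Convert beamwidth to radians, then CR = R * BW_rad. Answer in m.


BW_rad = 0.057595865
CR = 102000 * 0.057595865 = 5874.8 m

5874.8 m


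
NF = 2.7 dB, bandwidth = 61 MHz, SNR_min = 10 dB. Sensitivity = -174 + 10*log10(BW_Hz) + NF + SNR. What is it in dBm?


10*log10(61000000.0) = 77.85
S = -174 + 77.85 + 2.7 + 10 = -83.4 dBm

-83.4 dBm


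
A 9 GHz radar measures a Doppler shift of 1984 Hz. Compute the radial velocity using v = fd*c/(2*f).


v = 1984 * 3e8 / (2 * 9000000000.0) = 33.1 m/s

33.1 m/s


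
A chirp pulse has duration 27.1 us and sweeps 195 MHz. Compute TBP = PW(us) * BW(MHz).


TBP = 27.1 * 195 = 5284.5

5284.5


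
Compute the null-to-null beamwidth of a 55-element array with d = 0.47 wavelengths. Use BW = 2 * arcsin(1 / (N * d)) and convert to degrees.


1/(N*d) = 1/(55*0.47) = 0.038685
BW = 2*arcsin(0.038685) = 4.4 degrees

4.4 degrees


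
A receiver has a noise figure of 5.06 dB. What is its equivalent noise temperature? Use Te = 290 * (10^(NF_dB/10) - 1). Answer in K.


NF_lin = 10^(5.06/10) = 3.206269
Te = 290 * (3.206269 - 1) = 639.8 K

639.8 K


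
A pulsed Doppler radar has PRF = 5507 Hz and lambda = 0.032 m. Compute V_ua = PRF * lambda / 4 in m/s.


V_ua = 5507 * 0.032 / 4 = 44.1 m/s

44.1 m/s


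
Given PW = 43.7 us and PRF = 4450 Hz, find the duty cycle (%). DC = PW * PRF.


DC = 43.7e-6 * 4450 * 100 = 19.45%

19.45%


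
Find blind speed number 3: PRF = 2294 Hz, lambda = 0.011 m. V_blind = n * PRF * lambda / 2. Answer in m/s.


V_blind = 3 * 2294 * 0.011 / 2 = 37.9 m/s

37.9 m/s


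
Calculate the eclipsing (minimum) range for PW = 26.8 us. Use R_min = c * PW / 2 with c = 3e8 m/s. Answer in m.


R_min = 3e8 * 26.8e-6 / 2 = 4020.0 m

4020.0 m


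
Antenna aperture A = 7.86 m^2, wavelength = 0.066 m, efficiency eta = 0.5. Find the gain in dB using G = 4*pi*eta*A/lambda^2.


G_linear = 4*pi*0.5*7.86/0.066^2 = 11337.43
G_dB = 10*log10(11337.43) = 40.5 dB

40.5 dB


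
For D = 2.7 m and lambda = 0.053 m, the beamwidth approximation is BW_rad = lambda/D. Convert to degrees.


BW_rad = 0.053 / 2.7 = 0.01963
BW_deg = 1.12 degrees

1.12 degrees


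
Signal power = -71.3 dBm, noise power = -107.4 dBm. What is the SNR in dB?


SNR = -71.3 - (-107.4) = 36.1 dB

36.1 dB


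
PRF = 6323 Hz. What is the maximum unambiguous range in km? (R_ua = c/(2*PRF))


R_ua = 3e8 / (2 * 6323) = 23722.9 m = 23.7 km

23.7 km


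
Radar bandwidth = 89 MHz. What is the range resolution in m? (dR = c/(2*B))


dR = 3e8 / (2 * 89000000.0) = 1.69 m

1.69 m


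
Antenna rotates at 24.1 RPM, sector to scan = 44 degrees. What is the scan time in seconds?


t = 44 / (24.1 * 360) * 60 = 0.3 s

0.3 s


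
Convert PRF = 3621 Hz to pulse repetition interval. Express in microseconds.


PRI = 1/3621 = 0.0002761668 s = 276.2 us

276.2 us


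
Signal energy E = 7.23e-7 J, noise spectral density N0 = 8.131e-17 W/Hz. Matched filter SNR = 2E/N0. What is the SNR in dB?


SNR_lin = 2 * 7.23e-7 / 8.131e-17 = 1.778e10
SNR_dB = 10*log10(1.778e10) = 102.5 dB

102.5 dB


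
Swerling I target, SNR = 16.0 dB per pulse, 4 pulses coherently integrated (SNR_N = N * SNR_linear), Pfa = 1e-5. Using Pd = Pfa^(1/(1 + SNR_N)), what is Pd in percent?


SNR_lin = 10^(16.0/10) = 39.81072
SNR_N = 4 * 39.81072 = 159.24288
1/(1 + SNR_N) = 1/160.24288 = 0.0062405
Pd = (1e-5)^0.0062405 = 0.93067
Pd = 93.1%

93.1%


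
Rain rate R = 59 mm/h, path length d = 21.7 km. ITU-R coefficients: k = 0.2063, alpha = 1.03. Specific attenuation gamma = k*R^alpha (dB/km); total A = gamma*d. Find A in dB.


gamma = 0.2063 * 59^1.03 = 13.755513 dB/km
A = 13.755513 * 21.7 = 298.49 dB

298.49 dB


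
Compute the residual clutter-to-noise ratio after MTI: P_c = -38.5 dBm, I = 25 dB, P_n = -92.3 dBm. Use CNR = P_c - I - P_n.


CNR = -38.5 - 25 - (-92.3) = 28.8 dB

28.8 dB


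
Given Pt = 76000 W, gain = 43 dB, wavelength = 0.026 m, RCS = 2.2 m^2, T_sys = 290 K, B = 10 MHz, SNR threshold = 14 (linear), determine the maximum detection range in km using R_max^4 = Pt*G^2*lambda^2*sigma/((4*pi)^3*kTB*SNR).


G_lin = 10^(43/10) = 19952.62315
R^4 = 76000 * 19952.62315^2 * 0.026^2 * 2.2 / ((4*pi)^3 * 1.38e-23 * 290 * 10000000.0 * 14)
R^4 = 4.04714e19 m^4
R_max = (4.04714e19)^(1/4) = 79760.4 m = 79.8 km

79.8 km


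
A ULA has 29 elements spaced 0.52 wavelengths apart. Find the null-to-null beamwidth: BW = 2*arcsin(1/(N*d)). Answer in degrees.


1/(N*d) = 1/(29*0.52) = 0.066313
BW = 2*arcsin(0.066313) = 7.6 degrees

7.6 degrees


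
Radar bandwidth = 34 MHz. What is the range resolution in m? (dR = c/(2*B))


dR = 3e8 / (2 * 34000000.0) = 4.41 m

4.41 m


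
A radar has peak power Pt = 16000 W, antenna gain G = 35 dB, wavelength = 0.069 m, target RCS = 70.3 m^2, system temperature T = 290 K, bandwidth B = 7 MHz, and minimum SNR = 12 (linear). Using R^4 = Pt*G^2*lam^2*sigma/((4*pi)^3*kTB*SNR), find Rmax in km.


G_lin = 10^(35/10) = 3162.27766
R^4 = 16000 * 3162.27766^2 * 0.069^2 * 70.3 / ((4*pi)^3 * 1.38e-23 * 290 * 7000000.0 * 12)
R^4 = 8.02763e19 m^4
R_max = (8.02763e19)^(1/4) = 94655.7 m = 94.7 km

94.7 km


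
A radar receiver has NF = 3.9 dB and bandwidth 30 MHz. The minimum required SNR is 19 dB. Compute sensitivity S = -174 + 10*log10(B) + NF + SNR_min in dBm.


10*log10(30000000.0) = 74.77
S = -174 + 74.77 + 3.9 + 19 = -76.3 dBm

-76.3 dBm


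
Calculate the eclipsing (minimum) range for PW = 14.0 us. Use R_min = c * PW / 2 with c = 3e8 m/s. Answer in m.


R_min = 3e8 * 14.0e-6 / 2 = 2100.0 m

2100.0 m


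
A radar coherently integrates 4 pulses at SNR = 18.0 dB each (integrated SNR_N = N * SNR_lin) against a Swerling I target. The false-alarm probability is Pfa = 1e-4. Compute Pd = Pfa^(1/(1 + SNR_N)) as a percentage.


SNR_lin = 10^(18.0/10) = 63.09573
SNR_N = 4 * 63.09573 = 252.38292
1/(1 + SNR_N) = 1/253.38292 = 0.0039466
Pd = (1e-4)^0.0039466 = 0.9643
Pd = 96.4%

96.4%


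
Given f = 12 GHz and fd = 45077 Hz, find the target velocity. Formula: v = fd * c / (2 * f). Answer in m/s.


v = 45077 * 3e8 / (2 * 12000000000.0) = 563.5 m/s

563.5 m/s


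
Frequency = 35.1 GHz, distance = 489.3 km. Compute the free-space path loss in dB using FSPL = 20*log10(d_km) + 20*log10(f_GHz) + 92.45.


20*log10(489.3) = 53.79
20*log10(35.1) = 30.91
FSPL = 177.1 dB

177.1 dB


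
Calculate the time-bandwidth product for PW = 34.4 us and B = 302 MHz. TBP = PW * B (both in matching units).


TBP = 34.4 * 302 = 10388.8

10388.8


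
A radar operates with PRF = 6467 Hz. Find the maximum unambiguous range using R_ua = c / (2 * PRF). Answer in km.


R_ua = 3e8 / (2 * 6467) = 23194.7 m = 23.2 km

23.2 km


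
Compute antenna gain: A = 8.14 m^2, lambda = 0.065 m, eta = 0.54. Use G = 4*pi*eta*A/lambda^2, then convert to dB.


G_linear = 4*pi*0.54*8.14/0.065^2 = 13073.78
G_dB = 10*log10(13073.78) = 41.2 dB

41.2 dB


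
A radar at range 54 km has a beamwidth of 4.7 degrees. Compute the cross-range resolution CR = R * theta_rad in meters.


BW_rad = 0.082030475
CR = 54000 * 0.082030475 = 4429.6 m

4429.6 m


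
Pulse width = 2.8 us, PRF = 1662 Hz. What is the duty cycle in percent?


DC = 2.8e-6 * 1662 * 100 = 0.47%

0.47%


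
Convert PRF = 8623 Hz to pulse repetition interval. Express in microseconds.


PRI = 1/8623 = 0.0001159689 s = 116.0 us

116.0 us


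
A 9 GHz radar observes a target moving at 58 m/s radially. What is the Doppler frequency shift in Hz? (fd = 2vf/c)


fd = 2 * 58 * 9000000000.0 / 3e8 = 3480.0 Hz

3480.0 Hz


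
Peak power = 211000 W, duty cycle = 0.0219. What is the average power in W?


P_avg = 211000 * 0.0219 = 4620.9 W

4620.9 W


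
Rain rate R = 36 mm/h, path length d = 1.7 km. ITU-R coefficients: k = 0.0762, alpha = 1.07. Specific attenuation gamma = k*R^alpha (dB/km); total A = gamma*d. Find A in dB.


gamma = 0.0762 * 36^1.07 = 3.525321 dB/km
A = 3.525321 * 1.7 = 5.99 dB

5.99 dB


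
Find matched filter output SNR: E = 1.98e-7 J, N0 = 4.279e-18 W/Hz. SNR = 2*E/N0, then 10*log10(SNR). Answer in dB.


SNR_lin = 2 * 1.98e-7 / 4.279e-18 = 9.254e10
SNR_dB = 10*log10(9.254e10) = 109.7 dB

109.7 dB


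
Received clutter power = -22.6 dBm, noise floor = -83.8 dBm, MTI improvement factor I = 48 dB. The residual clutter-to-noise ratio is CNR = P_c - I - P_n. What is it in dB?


CNR = -22.6 - 48 - (-83.8) = 13.2 dB

13.2 dB


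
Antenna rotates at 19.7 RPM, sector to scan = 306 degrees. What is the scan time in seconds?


t = 306 / (19.7 * 360) * 60 = 2.59 s

2.59 s


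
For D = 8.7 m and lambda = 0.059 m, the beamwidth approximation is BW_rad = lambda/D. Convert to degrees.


BW_rad = 0.059 / 8.7 = 0.006782
BW_deg = 0.39 degrees

0.39 degrees


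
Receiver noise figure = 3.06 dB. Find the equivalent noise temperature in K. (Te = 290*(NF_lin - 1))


NF_lin = 10^(3.06/10) = 2.023019
Te = 290 * (2.023019 - 1) = 296.7 K

296.7 K


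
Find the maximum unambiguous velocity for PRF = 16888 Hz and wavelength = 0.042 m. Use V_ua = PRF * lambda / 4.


V_ua = 16888 * 0.042 / 4 = 177.3 m/s

177.3 m/s


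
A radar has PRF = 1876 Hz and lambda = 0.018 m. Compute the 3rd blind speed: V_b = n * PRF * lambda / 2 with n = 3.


V_blind = 3 * 1876 * 0.018 / 2 = 50.7 m/s

50.7 m/s


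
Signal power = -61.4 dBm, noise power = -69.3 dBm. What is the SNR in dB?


SNR = -61.4 - (-69.3) = 7.9 dB

7.9 dB


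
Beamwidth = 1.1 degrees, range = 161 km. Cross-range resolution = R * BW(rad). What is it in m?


BW_rad = 0.019198622
CR = 161000 * 0.019198622 = 3091.0 m

3091.0 m


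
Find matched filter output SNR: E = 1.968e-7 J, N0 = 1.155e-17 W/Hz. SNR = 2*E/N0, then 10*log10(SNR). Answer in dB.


SNR_lin = 2 * 1.968e-7 / 1.155e-17 = 3.408e10
SNR_dB = 10*log10(3.408e10) = 105.3 dB

105.3 dB


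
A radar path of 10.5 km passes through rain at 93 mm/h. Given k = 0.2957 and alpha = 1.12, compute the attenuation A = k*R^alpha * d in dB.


gamma = 0.2957 * 93^1.12 = 47.375328 dB/km
A = 47.375328 * 10.5 = 497.44 dB

497.44 dB


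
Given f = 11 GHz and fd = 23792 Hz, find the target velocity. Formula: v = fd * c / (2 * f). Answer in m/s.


v = 23792 * 3e8 / (2 * 11000000000.0) = 324.4 m/s

324.4 m/s


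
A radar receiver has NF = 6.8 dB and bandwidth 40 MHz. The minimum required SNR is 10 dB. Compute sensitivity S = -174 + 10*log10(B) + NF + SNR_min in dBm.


10*log10(40000000.0) = 76.02
S = -174 + 76.02 + 6.8 + 10 = -81.2 dBm

-81.2 dBm


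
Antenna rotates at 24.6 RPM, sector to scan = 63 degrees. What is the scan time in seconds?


t = 63 / (24.6 * 360) * 60 = 0.43 s

0.43 s


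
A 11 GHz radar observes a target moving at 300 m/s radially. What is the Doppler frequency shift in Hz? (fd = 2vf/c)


fd = 2 * 300 * 11000000000.0 / 3e8 = 22000.0 Hz

22000.0 Hz


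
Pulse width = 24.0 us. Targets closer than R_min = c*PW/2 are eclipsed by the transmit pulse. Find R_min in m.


R_min = 3e8 * 24.0e-6 / 2 = 3600.0 m

3600.0 m


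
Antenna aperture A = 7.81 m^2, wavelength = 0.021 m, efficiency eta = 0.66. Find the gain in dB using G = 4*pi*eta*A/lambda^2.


G_linear = 4*pi*0.66*7.81/0.021^2 = 146881.21
G_dB = 10*log10(146881.21) = 51.7 dB

51.7 dB


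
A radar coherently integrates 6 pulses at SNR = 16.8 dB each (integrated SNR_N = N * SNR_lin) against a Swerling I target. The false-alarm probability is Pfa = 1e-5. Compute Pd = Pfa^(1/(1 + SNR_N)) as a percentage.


SNR_lin = 10^(16.8/10) = 47.86301
SNR_N = 6 * 47.86301 = 287.17806
1/(1 + SNR_N) = 1/288.17806 = 0.0034701
Pd = (1e-5)^0.0034701 = 0.96084
Pd = 96.1%

96.1%


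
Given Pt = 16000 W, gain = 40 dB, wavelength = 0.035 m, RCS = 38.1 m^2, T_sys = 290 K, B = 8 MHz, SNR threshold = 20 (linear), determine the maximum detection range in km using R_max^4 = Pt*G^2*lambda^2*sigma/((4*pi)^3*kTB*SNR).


G_lin = 10^(40/10) = 10000.0
R^4 = 16000 * 10000.0^2 * 0.035^2 * 38.1 / ((4*pi)^3 * 1.38e-23 * 290 * 8000000.0 * 20)
R^4 = 5.87698e19 m^4
R_max = (5.87698e19)^(1/4) = 87556.5 m = 87.6 km

87.6 km


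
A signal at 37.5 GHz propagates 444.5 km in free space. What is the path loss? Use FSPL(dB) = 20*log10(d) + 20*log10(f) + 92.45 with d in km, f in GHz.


20*log10(444.5) = 52.96
20*log10(37.5) = 31.48
FSPL = 176.9 dB

176.9 dB


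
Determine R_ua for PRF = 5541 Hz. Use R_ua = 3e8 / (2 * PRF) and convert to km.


R_ua = 3e8 / (2 * 5541) = 27070.9 m = 27.1 km

27.1 km


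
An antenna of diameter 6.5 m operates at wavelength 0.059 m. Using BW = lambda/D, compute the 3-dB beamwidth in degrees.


BW_rad = 0.059 / 6.5 = 0.009077
BW_deg = 0.52 degrees

0.52 degrees


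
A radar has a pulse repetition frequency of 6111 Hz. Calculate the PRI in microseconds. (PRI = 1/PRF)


PRI = 1/6111 = 0.0001636393 s = 163.6 us

163.6 us


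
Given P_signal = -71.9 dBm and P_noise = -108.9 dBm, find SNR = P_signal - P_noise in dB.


SNR = -71.9 - (-108.9) = 37.0 dB

37.0 dB


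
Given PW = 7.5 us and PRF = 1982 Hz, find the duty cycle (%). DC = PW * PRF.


DC = 7.5e-6 * 1982 * 100 = 1.49%

1.49%


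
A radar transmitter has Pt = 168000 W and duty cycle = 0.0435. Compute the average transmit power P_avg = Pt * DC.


P_avg = 168000 * 0.0435 = 7308.0 W

7308.0 W


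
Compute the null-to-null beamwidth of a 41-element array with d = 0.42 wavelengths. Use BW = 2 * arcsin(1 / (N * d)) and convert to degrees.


1/(N*d) = 1/(41*0.42) = 0.058072
BW = 2*arcsin(0.058072) = 6.7 degrees

6.7 degrees


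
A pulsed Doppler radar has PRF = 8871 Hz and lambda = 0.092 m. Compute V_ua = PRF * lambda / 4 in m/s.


V_ua = 8871 * 0.092 / 4 = 204.0 m/s

204.0 m/s


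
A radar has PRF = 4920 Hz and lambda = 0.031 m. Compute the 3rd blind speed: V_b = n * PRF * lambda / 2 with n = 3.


V_blind = 3 * 4920 * 0.031 / 2 = 228.8 m/s

228.8 m/s


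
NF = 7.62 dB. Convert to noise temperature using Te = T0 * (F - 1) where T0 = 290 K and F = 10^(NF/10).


NF_lin = 10^(7.62/10) = 5.78096
Te = 290 * (5.78096 - 1) = 1386.5 K

1386.5 K


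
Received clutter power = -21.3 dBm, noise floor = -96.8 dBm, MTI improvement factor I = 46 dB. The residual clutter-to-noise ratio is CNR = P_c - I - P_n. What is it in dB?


CNR = -21.3 - 46 - (-96.8) = 29.5 dB

29.5 dB


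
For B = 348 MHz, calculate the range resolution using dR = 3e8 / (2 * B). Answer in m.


dR = 3e8 / (2 * 348000000.0) = 0.43 m

0.43 m


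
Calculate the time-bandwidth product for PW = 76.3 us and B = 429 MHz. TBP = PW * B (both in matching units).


TBP = 76.3 * 429 = 32732.7

32732.7


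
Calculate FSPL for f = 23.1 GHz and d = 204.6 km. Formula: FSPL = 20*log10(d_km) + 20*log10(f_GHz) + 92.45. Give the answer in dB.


20*log10(204.6) = 46.22
20*log10(23.1) = 27.27
FSPL = 165.9 dB

165.9 dB


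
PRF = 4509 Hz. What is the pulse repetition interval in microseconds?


PRI = 1/4509 = 0.0002217787 s = 221.8 us

221.8 us


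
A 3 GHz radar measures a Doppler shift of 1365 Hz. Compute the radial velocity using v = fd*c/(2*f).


v = 1365 * 3e8 / (2 * 3000000000.0) = 68.3 m/s

68.3 m/s


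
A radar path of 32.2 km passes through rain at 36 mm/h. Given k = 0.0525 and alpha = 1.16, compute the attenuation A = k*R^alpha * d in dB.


gamma = 0.0525 * 36^1.16 = 3.353283 dB/km
A = 3.353283 * 32.2 = 107.98 dB

107.98 dB


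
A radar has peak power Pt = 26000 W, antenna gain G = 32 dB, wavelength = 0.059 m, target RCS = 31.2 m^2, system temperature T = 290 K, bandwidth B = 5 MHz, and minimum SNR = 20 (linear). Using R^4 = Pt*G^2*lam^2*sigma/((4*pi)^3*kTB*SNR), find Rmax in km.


G_lin = 10^(32/10) = 1584.893192
R^4 = 26000 * 1584.893192^2 * 0.059^2 * 31.2 / ((4*pi)^3 * 1.38e-23 * 290 * 5000000.0 * 20)
R^4 = 8.93152e18 m^4
R_max = (8.93152e18)^(1/4) = 54667.8 m = 54.7 km

54.7 km


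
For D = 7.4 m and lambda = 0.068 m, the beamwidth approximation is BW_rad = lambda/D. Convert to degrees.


BW_rad = 0.068 / 7.4 = 0.009189
BW_deg = 0.53 degrees

0.53 degrees


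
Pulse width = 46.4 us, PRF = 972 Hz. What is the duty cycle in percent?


DC = 46.4e-6 * 972 * 100 = 4.51%

4.51%


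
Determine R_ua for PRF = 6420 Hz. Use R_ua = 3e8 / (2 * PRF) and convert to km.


R_ua = 3e8 / (2 * 6420) = 23364.5 m = 23.4 km

23.4 km


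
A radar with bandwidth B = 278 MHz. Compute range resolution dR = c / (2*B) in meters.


dR = 3e8 / (2 * 278000000.0) = 0.54 m

0.54 m


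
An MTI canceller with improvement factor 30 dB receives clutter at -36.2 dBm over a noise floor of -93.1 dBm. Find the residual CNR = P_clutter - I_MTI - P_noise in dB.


CNR = -36.2 - 30 - (-93.1) = 26.9 dB

26.9 dB


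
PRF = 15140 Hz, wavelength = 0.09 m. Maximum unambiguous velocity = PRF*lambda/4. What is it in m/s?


V_ua = 15140 * 0.09 / 4 = 340.7 m/s

340.7 m/s


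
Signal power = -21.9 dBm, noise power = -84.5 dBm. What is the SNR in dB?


SNR = -21.9 - (-84.5) = 62.6 dB

62.6 dB


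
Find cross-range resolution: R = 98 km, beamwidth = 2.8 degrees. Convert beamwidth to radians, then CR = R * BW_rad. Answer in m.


BW_rad = 0.048869219
CR = 98000 * 0.048869219 = 4789.2 m

4789.2 m


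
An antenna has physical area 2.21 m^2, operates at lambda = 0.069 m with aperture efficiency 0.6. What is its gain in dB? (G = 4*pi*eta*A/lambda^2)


G_linear = 4*pi*0.6*2.21/0.069^2 = 3499.9
G_dB = 10*log10(3499.9) = 35.4 dB

35.4 dB


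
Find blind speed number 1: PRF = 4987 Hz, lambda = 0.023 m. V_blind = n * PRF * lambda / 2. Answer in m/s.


V_blind = 1 * 4987 * 0.023 / 2 = 57.4 m/s

57.4 m/s


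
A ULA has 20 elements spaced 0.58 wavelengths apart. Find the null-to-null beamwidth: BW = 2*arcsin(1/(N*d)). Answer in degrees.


1/(N*d) = 1/(20*0.58) = 0.086207
BW = 2*arcsin(0.086207) = 9.9 degrees

9.9 degrees


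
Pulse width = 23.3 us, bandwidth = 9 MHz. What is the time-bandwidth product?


TBP = 23.3 * 9 = 209.7

209.7


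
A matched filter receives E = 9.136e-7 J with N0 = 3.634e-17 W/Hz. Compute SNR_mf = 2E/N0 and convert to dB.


SNR_lin = 2 * 9.136e-7 / 3.634e-17 = 5.028e10
SNR_dB = 10*log10(5.028e10) = 107.0 dB

107.0 dB


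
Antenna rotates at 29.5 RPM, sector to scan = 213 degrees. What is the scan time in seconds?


t = 213 / (29.5 * 360) * 60 = 1.2 s

1.2 s


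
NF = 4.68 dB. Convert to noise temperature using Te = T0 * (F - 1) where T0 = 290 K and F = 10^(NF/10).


NF_lin = 10^(4.68/10) = 2.93765
Te = 290 * (2.93765 - 1) = 561.9 K

561.9 K


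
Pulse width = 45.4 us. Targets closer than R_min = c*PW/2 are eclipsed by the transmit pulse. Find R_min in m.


R_min = 3e8 * 45.4e-6 / 2 = 6810.0 m

6810.0 m


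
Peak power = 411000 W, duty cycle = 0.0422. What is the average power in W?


P_avg = 411000 * 0.0422 = 17344.2 W

17344.2 W


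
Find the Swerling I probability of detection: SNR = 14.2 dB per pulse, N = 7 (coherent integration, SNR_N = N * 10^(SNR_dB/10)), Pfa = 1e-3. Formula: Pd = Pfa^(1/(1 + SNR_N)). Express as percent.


SNR_lin = 10^(14.2/10) = 26.30268
SNR_N = 7 * 26.30268 = 184.11876
1/(1 + SNR_N) = 1/185.11876 = 0.0054019
Pd = (1e-3)^0.0054019 = 0.96337
Pd = 96.3%

96.3%


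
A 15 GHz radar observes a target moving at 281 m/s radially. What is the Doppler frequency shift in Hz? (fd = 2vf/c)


fd = 2 * 281 * 15000000000.0 / 3e8 = 28100.0 Hz

28100.0 Hz


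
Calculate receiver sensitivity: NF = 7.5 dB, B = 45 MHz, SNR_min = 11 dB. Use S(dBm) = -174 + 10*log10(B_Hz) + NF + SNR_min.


10*log10(45000000.0) = 76.53
S = -174 + 76.53 + 7.5 + 11 = -79.0 dBm

-79.0 dBm


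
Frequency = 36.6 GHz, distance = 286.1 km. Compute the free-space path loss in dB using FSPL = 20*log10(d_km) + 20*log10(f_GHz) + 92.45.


20*log10(286.1) = 49.13
20*log10(36.6) = 31.27
FSPL = 172.8 dB

172.8 dB


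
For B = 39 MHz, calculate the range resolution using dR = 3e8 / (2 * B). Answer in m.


dR = 3e8 / (2 * 39000000.0) = 3.85 m

3.85 m


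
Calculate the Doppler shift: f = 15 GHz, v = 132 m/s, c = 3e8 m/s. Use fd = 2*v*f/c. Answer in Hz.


fd = 2 * 132 * 15000000000.0 / 3e8 = 13200.0 Hz

13200.0 Hz


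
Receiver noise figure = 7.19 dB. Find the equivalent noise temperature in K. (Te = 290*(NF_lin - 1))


NF_lin = 10^(7.19/10) = 5.236004
Te = 290 * (5.236004 - 1) = 1228.4 K

1228.4 K


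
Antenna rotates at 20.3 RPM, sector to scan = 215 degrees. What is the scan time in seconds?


t = 215 / (20.3 * 360) * 60 = 1.77 s

1.77 s


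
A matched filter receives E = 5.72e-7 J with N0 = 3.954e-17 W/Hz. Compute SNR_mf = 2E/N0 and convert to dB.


SNR_lin = 2 * 5.72e-7 / 3.954e-17 = 2.893e10
SNR_dB = 10*log10(2.893e10) = 104.6 dB

104.6 dB


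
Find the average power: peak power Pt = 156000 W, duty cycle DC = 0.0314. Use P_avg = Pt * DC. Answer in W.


P_avg = 156000 * 0.0314 = 4898.4 W

4898.4 W


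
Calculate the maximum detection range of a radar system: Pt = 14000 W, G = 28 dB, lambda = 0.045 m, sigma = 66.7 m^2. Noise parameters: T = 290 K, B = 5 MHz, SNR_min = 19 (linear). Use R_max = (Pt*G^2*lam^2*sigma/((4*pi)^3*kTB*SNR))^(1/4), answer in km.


G_lin = 10^(28/10) = 630.957344
R^4 = 14000 * 630.957344^2 * 0.045^2 * 66.7 / ((4*pi)^3 * 1.38e-23 * 290 * 5000000.0 * 19)
R^4 = 9.97812e17 m^4
R_max = (9.97812e17)^(1/4) = 31605.5 m = 31.6 km

31.6 km


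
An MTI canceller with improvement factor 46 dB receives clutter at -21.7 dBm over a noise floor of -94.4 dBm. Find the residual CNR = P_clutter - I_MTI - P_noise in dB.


CNR = -21.7 - 46 - (-94.4) = 26.7 dB

26.7 dB


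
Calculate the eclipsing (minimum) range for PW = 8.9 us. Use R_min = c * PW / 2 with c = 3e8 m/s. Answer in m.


R_min = 3e8 * 8.9e-6 / 2 = 1335.0 m

1335.0 m


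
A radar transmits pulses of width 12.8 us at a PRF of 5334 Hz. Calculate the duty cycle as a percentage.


DC = 12.8e-6 * 5334 * 100 = 6.83%

6.83%


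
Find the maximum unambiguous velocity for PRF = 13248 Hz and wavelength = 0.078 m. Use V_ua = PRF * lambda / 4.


V_ua = 13248 * 0.078 / 4 = 258.3 m/s

258.3 m/s


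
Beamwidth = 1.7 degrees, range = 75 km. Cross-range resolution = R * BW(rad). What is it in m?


BW_rad = 0.029670597
CR = 75000 * 0.029670597 = 2225.3 m

2225.3 m


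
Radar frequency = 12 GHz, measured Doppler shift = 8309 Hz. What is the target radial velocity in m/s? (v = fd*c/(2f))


v = 8309 * 3e8 / (2 * 12000000000.0) = 103.9 m/s

103.9 m/s


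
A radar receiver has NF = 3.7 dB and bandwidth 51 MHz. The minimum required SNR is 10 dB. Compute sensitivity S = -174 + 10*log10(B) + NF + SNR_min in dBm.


10*log10(51000000.0) = 77.08
S = -174 + 77.08 + 3.7 + 10 = -83.2 dBm

-83.2 dBm


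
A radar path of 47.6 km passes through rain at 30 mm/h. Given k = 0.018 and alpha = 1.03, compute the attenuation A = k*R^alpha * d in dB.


gamma = 0.018 * 30^1.03 = 0.598009 dB/km
A = 0.598009 * 47.6 = 28.47 dB

28.47 dB


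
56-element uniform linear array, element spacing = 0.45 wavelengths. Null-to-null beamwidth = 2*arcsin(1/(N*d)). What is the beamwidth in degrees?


1/(N*d) = 1/(56*0.45) = 0.039683
BW = 2*arcsin(0.039683) = 4.5 degrees

4.5 degrees


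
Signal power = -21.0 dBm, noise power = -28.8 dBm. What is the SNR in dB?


SNR = -21.0 - (-28.8) = 7.8 dB

7.8 dB


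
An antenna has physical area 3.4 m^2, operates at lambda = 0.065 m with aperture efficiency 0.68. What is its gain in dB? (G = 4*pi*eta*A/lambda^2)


G_linear = 4*pi*0.68*3.4/0.065^2 = 6876.56
G_dB = 10*log10(6876.56) = 38.4 dB

38.4 dB


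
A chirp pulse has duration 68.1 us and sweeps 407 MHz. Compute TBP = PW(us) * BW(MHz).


TBP = 68.1 * 407 = 27716.7

27716.7


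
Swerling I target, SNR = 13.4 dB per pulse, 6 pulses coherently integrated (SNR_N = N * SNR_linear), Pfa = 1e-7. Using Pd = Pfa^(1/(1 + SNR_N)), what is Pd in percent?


SNR_lin = 10^(13.4/10) = 21.87762
SNR_N = 6 * 21.87762 = 131.26572
1/(1 + SNR_N) = 1/132.26572 = 0.0075605
Pd = (1e-7)^0.0075605 = 0.88527
Pd = 88.5%

88.5%


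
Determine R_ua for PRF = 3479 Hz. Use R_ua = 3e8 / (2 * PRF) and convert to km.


R_ua = 3e8 / (2 * 3479) = 43115.8 m = 43.1 km

43.1 km


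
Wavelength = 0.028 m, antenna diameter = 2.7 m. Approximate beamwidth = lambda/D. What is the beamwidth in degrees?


BW_rad = 0.028 / 2.7 = 0.01037
BW_deg = 0.59 degrees

0.59 degrees


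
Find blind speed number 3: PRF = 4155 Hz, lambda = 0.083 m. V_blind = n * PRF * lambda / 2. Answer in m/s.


V_blind = 3 * 4155 * 0.083 / 2 = 517.3 m/s

517.3 m/s


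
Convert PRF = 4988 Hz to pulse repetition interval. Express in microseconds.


PRI = 1/4988 = 0.0002004812 s = 200.5 us

200.5 us


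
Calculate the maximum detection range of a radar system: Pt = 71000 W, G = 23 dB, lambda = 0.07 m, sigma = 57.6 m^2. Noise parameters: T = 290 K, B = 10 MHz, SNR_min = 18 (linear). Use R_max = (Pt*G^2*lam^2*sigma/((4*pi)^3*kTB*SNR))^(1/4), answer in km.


G_lin = 10^(23/10) = 199.526231
R^4 = 71000 * 199.526231^2 * 0.07^2 * 57.6 / ((4*pi)^3 * 1.38e-23 * 290 * 10000000.0 * 18)
R^4 = 5.58082e17 m^4
R_max = (5.58082e17)^(1/4) = 27332.2 m = 27.3 km

27.3 km


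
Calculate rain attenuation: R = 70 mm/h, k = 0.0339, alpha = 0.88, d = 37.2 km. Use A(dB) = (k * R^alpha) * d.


gamma = 0.0339 * 70^0.88 = 1.425233 dB/km
A = 1.425233 * 37.2 = 53.02 dB

53.02 dB


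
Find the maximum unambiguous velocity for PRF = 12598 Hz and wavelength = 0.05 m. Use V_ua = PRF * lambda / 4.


V_ua = 12598 * 0.05 / 4 = 157.5 m/s

157.5 m/s


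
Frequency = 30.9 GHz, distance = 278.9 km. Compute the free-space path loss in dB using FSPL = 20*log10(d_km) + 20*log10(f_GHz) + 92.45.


20*log10(278.9) = 48.91
20*log10(30.9) = 29.8
FSPL = 171.2 dB

171.2 dB


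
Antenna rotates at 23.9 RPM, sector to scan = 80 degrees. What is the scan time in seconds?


t = 80 / (23.9 * 360) * 60 = 0.56 s

0.56 s


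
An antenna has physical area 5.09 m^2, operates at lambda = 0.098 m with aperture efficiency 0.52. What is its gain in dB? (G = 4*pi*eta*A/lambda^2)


G_linear = 4*pi*0.52*5.09/0.098^2 = 3463.21
G_dB = 10*log10(3463.21) = 35.4 dB

35.4 dB


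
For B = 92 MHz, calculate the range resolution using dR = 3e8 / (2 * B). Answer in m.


dR = 3e8 / (2 * 92000000.0) = 1.63 m

1.63 m


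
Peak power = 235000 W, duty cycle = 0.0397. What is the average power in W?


P_avg = 235000 * 0.0397 = 9329.5 W

9329.5 W


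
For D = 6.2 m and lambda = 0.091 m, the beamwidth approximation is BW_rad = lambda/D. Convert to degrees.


BW_rad = 0.091 / 6.2 = 0.014677
BW_deg = 0.84 degrees

0.84 degrees


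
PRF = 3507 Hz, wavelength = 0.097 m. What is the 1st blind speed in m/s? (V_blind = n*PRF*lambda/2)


V_blind = 1 * 3507 * 0.097 / 2 = 170.1 m/s

170.1 m/s


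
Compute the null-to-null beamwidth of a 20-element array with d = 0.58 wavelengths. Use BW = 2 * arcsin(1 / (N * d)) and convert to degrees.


1/(N*d) = 1/(20*0.58) = 0.086207
BW = 2*arcsin(0.086207) = 9.9 degrees

9.9 degrees


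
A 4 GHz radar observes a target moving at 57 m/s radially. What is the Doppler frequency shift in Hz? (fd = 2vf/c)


fd = 2 * 57 * 4000000000.0 / 3e8 = 1520.0 Hz

1520.0 Hz


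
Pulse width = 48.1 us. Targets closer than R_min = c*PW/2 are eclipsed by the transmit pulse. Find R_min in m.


R_min = 3e8 * 48.1e-6 / 2 = 7215.0 m

7215.0 m


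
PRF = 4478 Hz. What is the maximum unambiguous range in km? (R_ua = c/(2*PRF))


R_ua = 3e8 / (2 * 4478) = 33497.1 m = 33.5 km

33.5 km


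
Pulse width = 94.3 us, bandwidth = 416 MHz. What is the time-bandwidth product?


TBP = 94.3 * 416 = 39228.8

39228.8


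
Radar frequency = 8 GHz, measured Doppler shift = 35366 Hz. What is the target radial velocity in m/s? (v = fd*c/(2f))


v = 35366 * 3e8 / (2 * 8000000000.0) = 663.1 m/s

663.1 m/s


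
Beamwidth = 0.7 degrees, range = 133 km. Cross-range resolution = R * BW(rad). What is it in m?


BW_rad = 0.012217305
CR = 133000 * 0.012217305 = 1624.9 m

1624.9 m


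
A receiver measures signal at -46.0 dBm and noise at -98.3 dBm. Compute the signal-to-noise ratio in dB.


SNR = -46.0 - (-98.3) = 52.3 dB

52.3 dB


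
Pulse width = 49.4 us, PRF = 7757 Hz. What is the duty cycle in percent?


DC = 49.4e-6 * 7757 * 100 = 38.32%

38.32%


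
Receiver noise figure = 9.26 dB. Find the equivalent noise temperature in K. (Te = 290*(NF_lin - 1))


NF_lin = 10^(9.26/10) = 8.433348
Te = 290 * (8.433348 - 1) = 2155.7 K

2155.7 K


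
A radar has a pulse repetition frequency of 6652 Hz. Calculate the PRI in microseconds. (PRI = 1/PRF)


PRI = 1/6652 = 0.0001503307 s = 150.3 us

150.3 us


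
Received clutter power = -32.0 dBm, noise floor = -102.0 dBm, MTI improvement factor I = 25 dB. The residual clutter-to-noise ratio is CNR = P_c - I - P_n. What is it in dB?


CNR = -32.0 - 25 - (-102.0) = 45.0 dB

45.0 dB


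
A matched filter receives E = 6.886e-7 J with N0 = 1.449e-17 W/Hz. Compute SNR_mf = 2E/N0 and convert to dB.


SNR_lin = 2 * 6.886e-7 / 1.449e-17 = 9.504e10
SNR_dB = 10*log10(9.504e10) = 109.8 dB

109.8 dB


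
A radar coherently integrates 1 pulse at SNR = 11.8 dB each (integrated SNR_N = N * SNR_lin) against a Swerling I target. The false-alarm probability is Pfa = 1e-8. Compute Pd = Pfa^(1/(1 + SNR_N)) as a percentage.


SNR_lin = 10^(11.8/10) = 15.13561
SNR_N = 1 * 15.13561 = 15.13561
1/(1 + SNR_N) = 1/16.13561 = 0.0619747
Pd = (1e-8)^0.0619747 = 0.3193
Pd = 31.9%

31.9%


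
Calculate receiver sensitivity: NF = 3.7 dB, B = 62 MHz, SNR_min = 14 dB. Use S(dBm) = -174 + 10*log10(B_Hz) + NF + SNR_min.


10*log10(62000000.0) = 77.92
S = -174 + 77.92 + 3.7 + 14 = -78.4 dBm

-78.4 dBm


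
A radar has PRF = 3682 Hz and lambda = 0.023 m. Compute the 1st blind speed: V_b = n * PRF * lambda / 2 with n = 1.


V_blind = 1 * 3682 * 0.023 / 2 = 42.3 m/s

42.3 m/s


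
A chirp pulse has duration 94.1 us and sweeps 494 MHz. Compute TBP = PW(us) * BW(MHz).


TBP = 94.1 * 494 = 46485.4

46485.4


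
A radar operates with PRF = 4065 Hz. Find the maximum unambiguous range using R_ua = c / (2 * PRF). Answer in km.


R_ua = 3e8 / (2 * 4065) = 36900.4 m = 36.9 km

36.9 km


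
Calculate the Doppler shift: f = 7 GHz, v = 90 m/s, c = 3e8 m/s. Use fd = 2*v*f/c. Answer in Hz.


fd = 2 * 90 * 7000000000.0 / 3e8 = 4200.0 Hz

4200.0 Hz


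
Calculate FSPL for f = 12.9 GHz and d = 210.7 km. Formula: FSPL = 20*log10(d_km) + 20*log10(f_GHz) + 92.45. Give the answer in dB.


20*log10(210.7) = 46.47
20*log10(12.9) = 22.21
FSPL = 161.1 dB

161.1 dB


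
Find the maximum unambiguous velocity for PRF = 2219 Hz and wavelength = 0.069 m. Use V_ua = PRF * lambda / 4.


V_ua = 2219 * 0.069 / 4 = 38.3 m/s

38.3 m/s


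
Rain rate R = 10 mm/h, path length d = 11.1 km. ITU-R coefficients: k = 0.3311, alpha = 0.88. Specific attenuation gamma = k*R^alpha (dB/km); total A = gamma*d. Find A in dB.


gamma = 0.3311 * 10^0.88 = 2.51165 dB/km
A = 2.51165 * 11.1 = 27.88 dB

27.88 dB


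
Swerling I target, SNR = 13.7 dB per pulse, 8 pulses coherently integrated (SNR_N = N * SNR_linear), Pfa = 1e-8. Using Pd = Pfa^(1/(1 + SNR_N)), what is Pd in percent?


SNR_lin = 10^(13.7/10) = 23.44229
SNR_N = 8 * 23.44229 = 187.53832
1/(1 + SNR_N) = 1/188.53832 = 0.005304
Pd = (1e-8)^0.005304 = 0.90692
Pd = 90.7%

90.7%


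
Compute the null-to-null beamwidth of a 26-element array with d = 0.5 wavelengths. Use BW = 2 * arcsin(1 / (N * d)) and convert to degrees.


1/(N*d) = 1/(26*0.5) = 0.076923
BW = 2*arcsin(0.076923) = 8.8 degrees

8.8 degrees


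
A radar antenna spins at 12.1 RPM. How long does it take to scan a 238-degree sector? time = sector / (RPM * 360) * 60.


t = 238 / (12.1 * 360) * 60 = 3.28 s

3.28 s


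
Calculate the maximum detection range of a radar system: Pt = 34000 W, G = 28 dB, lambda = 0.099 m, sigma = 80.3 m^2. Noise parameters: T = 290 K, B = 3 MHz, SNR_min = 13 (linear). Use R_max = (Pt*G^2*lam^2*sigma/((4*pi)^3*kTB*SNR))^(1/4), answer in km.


G_lin = 10^(28/10) = 630.957344
R^4 = 34000 * 630.957344^2 * 0.099^2 * 80.3 / ((4*pi)^3 * 1.38e-23 * 290 * 3000000.0 * 13)
R^4 = 3.43949e19 m^4
R_max = (3.43949e19)^(1/4) = 76581.4 m = 76.6 km

76.6 km


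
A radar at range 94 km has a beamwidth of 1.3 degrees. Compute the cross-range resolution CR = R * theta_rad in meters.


BW_rad = 0.02268928
CR = 94000 * 0.02268928 = 2132.8 m

2132.8 m


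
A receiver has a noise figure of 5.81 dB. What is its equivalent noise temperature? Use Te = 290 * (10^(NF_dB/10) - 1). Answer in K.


NF_lin = 10^(5.81/10) = 3.810658
Te = 290 * (3.810658 - 1) = 815.1 K

815.1 K


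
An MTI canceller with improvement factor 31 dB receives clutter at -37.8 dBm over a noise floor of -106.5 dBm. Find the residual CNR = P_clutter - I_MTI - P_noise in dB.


CNR = -37.8 - 31 - (-106.5) = 37.7 dB

37.7 dB


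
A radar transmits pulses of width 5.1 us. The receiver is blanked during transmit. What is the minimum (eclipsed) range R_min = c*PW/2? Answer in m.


R_min = 3e8 * 5.1e-6 / 2 = 765.0 m

765.0 m


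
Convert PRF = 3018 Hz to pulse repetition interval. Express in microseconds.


PRI = 1/3018 = 0.0003313453 s = 331.3 us

331.3 us


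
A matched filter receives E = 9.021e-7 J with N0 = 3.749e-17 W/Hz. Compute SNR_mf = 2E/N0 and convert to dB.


SNR_lin = 2 * 9.021e-7 / 3.749e-17 = 4.812e10
SNR_dB = 10*log10(4.812e10) = 106.8 dB

106.8 dB


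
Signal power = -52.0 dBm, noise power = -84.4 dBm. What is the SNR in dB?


SNR = -52.0 - (-84.4) = 32.4 dB

32.4 dB


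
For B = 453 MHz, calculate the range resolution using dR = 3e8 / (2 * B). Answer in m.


dR = 3e8 / (2 * 453000000.0) = 0.33 m

0.33 m


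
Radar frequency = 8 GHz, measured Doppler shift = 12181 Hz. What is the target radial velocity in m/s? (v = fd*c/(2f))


v = 12181 * 3e8 / (2 * 8000000000.0) = 228.4 m/s

228.4 m/s


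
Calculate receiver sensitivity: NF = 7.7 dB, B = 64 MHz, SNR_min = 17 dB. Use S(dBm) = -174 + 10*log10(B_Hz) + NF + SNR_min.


10*log10(64000000.0) = 78.06
S = -174 + 78.06 + 7.7 + 17 = -71.2 dBm

-71.2 dBm


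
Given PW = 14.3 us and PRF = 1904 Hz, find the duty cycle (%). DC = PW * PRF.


DC = 14.3e-6 * 1904 * 100 = 2.72%

2.72%


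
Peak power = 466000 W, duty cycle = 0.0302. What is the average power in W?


P_avg = 466000 * 0.0302 = 14073.2 W

14073.2 W


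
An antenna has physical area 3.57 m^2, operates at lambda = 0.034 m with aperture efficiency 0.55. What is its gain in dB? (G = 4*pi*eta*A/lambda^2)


G_linear = 4*pi*0.55*3.57/0.034^2 = 21344.35
G_dB = 10*log10(21344.35) = 43.3 dB

43.3 dB


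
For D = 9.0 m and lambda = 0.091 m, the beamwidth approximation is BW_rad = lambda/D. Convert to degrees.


BW_rad = 0.091 / 9.0 = 0.010111
BW_deg = 0.58 degrees

0.58 degrees


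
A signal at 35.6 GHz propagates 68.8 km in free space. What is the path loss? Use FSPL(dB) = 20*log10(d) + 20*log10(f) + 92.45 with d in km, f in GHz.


20*log10(68.8) = 36.75
20*log10(35.6) = 31.03
FSPL = 160.2 dB

160.2 dB


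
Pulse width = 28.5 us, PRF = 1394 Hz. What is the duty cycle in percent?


DC = 28.5e-6 * 1394 * 100 = 3.97%

3.97%


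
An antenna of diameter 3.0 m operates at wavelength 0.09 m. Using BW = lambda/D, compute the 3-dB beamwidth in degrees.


BW_rad = 0.09 / 3.0 = 0.03
BW_deg = 1.72 degrees

1.72 degrees


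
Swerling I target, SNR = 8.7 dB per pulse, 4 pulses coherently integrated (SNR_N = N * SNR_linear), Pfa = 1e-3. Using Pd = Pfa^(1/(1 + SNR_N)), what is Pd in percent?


SNR_lin = 10^(8.7/10) = 7.4131
SNR_N = 4 * 7.4131 = 29.6524
1/(1 + SNR_N) = 1/30.6524 = 0.0326239
Pd = (1e-3)^0.0326239 = 0.79823
Pd = 79.8%

79.8%


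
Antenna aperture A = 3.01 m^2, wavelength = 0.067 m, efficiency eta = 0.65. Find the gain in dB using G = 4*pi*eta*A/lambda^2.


G_linear = 4*pi*0.65*3.01/0.067^2 = 5476.97
G_dB = 10*log10(5476.97) = 37.4 dB

37.4 dB


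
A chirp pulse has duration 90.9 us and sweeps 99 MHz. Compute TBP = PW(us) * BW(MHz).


TBP = 90.9 * 99 = 8999.1

8999.1


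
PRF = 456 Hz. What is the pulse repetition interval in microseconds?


PRI = 1/456 = 0.0021929825 s = 2193.0 us

2193.0 us


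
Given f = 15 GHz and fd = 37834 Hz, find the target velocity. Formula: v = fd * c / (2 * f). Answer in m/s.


v = 37834 * 3e8 / (2 * 15000000000.0) = 378.3 m/s

378.3 m/s


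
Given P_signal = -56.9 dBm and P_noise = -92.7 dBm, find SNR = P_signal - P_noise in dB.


SNR = -56.9 - (-92.7) = 35.8 dB

35.8 dB


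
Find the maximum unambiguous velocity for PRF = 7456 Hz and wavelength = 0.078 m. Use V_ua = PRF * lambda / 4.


V_ua = 7456 * 0.078 / 4 = 145.4 m/s

145.4 m/s


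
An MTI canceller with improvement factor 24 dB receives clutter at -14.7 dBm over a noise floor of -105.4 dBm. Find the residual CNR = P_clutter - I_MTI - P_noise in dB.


CNR = -14.7 - 24 - (-105.4) = 66.7 dB

66.7 dB


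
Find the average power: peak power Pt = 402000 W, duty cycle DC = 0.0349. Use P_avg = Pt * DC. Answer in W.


P_avg = 402000 * 0.0349 = 14029.8 W

14029.8 W


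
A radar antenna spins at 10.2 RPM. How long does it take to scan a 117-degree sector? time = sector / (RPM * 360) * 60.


t = 117 / (10.2 * 360) * 60 = 1.91 s

1.91 s


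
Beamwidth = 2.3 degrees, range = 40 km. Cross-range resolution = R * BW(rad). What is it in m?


BW_rad = 0.040142573
CR = 40000 * 0.040142573 = 1605.7 m

1605.7 m


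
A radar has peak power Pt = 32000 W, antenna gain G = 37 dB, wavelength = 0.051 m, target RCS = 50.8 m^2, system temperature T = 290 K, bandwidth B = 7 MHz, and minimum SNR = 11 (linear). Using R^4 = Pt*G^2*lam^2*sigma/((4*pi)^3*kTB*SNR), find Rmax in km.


G_lin = 10^(37/10) = 5011.872336
R^4 = 32000 * 5011.872336^2 * 0.051^2 * 50.8 / ((4*pi)^3 * 1.38e-23 * 290 * 7000000.0 * 11)
R^4 = 1.73683e20 m^4
R_max = (1.73683e20)^(1/4) = 114799.3 m = 114.8 km

114.8 km
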